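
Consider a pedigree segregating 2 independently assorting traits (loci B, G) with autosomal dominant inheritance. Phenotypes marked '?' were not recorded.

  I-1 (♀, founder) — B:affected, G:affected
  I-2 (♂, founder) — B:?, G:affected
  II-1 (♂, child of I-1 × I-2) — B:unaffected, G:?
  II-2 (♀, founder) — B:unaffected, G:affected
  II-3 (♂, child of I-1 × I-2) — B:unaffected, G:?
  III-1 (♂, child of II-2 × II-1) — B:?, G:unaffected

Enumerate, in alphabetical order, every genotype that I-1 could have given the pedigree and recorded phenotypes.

B/I-1 aff ·: Bb
B/I-2 ? ·: bb|Bb
B/II-1 un I-1×I-2: bb
B/II-2 un ·: bb
B/II-3 un I-1×I-2: bb
B/III-1 ? II-2×II-1: bb
⇒ B over [I-1,I-2,II-1,II-2,II-3,III-1]: 2 consistent
G/I-1 aff ·: Gg|GG
G/I-2 aff ·: Gg|GG
G/II-1 ? I-1×I-2: gg|Gg
G/II-2 aff ·: Gg
G/II-3 ? I-1×I-2: gg|Gg|GG
G/III-1 un II-2×II-1: gg
⇒ G over [I-1,I-2,II-1,II-2,II-3,III-1]: 10 consistent

I-1 ∈ {Bb GG, Bb Gg}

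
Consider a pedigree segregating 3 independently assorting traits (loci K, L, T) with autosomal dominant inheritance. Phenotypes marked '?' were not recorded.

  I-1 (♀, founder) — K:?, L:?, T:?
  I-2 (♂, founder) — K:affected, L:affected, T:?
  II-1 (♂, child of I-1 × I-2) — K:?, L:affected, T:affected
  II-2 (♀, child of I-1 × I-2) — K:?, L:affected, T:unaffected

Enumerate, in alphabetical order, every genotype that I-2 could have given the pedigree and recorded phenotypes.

K/I-1 ? ·: kk|Kk|KK
K/I-2 aff ·: Kk|KK
K/II-1 ? I-1×I-2: kk|Kk|KK
K/II-2 ? I-1×I-2: kk|Kk|KK
⇒ K over [I-1,I-2,II-1,II-2]: 23 consistent
L/I-1 ? ·: ll|Ll|LL
L/I-2 aff ·: Ll|LL
L/II-1 aff I-1×I-2: Ll|LL
L/II-2 aff I-1×I-2: Ll|LL
⇒ L over [I-1,I-2,II-1,II-2]: 15 consistent
T/I-1 ? ·: tt|Tt
T/I-2 ? ·: tt|Tt
T/II-1 aff I-1×I-2: Tt|TT
T/II-2 un I-1×I-2: tt
⇒ T over [I-1,I-2,II-1,II-2]: 4 consistent

I-2 ∈ {KK LL Tt, KK LL tt, KK Ll Tt, KK Ll tt, Kk LL Tt, Kk LL tt, Kk Ll Tt, Kk Ll tt}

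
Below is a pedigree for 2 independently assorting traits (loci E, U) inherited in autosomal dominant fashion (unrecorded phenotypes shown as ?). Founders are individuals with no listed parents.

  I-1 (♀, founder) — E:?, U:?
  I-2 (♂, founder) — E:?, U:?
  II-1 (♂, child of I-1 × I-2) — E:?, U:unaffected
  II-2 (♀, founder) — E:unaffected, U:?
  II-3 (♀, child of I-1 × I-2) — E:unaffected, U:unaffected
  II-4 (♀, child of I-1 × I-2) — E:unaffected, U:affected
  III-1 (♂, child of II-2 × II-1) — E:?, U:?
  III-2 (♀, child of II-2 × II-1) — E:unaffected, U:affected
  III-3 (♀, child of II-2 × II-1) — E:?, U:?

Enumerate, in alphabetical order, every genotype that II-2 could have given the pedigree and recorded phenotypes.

II-2 ∈ {ee UU, ee Uu}

E/I-1 ? ·: ee|Ee
E/I-2 ? ·: ee|Ee
E/II-1 ? I-1×I-2: ee|Ee
E/II-2 un ·: ee
E/II-3 un I-1×I-2: ee
E/II-4 un I-1×I-2: ee
E/III-1 ? II-2×II-1: ee|Ee
E/III-2 un II-2×II-1: ee
E/III-3 ? II-2×II-1: ee|Ee
⇒ E over [I-1,I-2,II-1,II-2,II-3,II-4,III-1,III-2,III-3]: 16 consistent
U/I-1 ? ·: uu|Uu
U/I-2 ? ·: uu|Uu
U/II-1 un I-1×I-2: uu
U/II-2 ? ·: Uu|UU
U/II-3 un I-1×I-2: uu
U/II-4 aff I-1×I-2: Uu|UU
U/III-1 ? II-2×II-1: uu|Uu
U/III-2 aff II-2×II-1: Uu
U/III-3 ? II-2×II-1: uu|Uu
⇒ U over [I-1,I-2,II-1,II-2,II-3,II-4,III-1,III-2,III-3]: 20 consistent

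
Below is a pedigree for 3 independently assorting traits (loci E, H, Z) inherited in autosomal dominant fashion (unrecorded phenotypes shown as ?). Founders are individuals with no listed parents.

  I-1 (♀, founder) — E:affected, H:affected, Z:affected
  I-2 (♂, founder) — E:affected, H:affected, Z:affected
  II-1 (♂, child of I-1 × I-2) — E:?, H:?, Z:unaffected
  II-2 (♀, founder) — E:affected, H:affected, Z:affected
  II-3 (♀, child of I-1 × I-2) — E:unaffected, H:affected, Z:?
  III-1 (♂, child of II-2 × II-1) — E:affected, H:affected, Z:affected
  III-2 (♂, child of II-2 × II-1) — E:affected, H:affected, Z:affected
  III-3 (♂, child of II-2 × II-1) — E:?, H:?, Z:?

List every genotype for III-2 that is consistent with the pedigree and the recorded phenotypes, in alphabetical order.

E/I-1 aff ·: Ee
E/I-2 aff ·: Ee
E/II-1 ? I-1×I-2: ee|Ee|EE
E/II-2 aff ·: Ee|EE
E/II-3 un I-1×I-2: ee
E/III-1 aff II-2×II-1: Ee|EE
E/III-2 aff II-2×II-1: Ee|EE
E/III-3 ? II-2×II-1: ee|Ee|EE
⇒ E over [I-1,I-2,II-1,II-2,II-3,III-1,III-2,III-3]: 32 consistent
H/I-1 aff ·: Hh|HH
H/I-2 aff ·: Hh|HH
H/II-1 ? I-1×I-2: hh|Hh|HH
H/II-2 aff ·: Hh|HH
H/II-3 aff I-1×I-2: Hh|HH
H/III-1 aff II-2×II-1: Hh|HH
H/III-2 aff II-2×II-1: Hh|HH
H/III-3 ? II-2×II-1: hh|Hh|HH
⇒ H over [I-1,I-2,II-1,II-2,II-3,III-1,III-2,III-3]: 189 consistent
Z/I-1 aff ·: Zz
Z/I-2 aff ·: Zz
Z/II-1 un I-1×I-2: zz
Z/II-2 aff ·: Zz|ZZ
Z/II-3 ? I-1×I-2: zz|Zz|ZZ
Z/III-1 aff II-2×II-1: Zz
Z/III-2 aff II-2×II-1: Zz
Z/III-3 ? II-2×II-1: zz|Zz
⇒ Z over [I-1,I-2,II-1,II-2,II-3,III-1,III-2,III-3]: 9 consistent

III-2 ∈ {EE HH Zz, EE Hh Zz, Ee HH Zz, Ee Hh Zz}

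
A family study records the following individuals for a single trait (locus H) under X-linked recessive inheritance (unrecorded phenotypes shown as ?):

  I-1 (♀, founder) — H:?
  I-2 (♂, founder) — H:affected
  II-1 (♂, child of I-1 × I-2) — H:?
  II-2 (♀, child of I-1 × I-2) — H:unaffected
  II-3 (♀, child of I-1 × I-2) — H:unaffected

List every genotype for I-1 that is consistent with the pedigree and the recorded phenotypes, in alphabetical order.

I-1 ∈ {X^HX^H, X^HX^h}

H/I-1 ? ·: X^HX^H|X^HX^h
H/I-2 aff ·: X^hY
H/II-1 ? I-1×I-2: X^HY|X^hY
H/II-2 un I-1×I-2: X^HX^h
H/II-3 un I-1×I-2: X^HX^h
⇒ H over [I-1,I-2,II-1,II-2,II-3]: 3 consistent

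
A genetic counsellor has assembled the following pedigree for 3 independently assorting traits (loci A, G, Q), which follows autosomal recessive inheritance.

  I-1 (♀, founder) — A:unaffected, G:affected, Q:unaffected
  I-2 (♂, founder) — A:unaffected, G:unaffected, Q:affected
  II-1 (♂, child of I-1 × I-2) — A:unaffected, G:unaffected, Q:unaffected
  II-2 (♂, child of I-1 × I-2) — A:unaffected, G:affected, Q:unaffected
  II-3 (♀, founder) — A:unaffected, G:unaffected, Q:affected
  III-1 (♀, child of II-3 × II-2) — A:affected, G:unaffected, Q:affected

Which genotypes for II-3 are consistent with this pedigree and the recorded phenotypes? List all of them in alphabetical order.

II-3 ∈ {Aa GG qq, Aa Gg qq}

A/I-1 un ·: AA|Aa
A/I-2 un ·: AA|Aa
A/II-1 un I-1×I-2: AA|Aa
A/II-2 un I-1×I-2: Aa
A/II-3 un ·: Aa
A/III-1 aff II-3×II-2: aa
⇒ A over [I-1,I-2,II-1,II-2,II-3,III-1]: 6 consistent
G/I-1 aff ·: gg
G/I-2 un ·: Gg
G/II-1 un I-1×I-2: Gg
G/II-2 aff I-1×I-2: gg
G/II-3 un ·: GG|Gg
G/III-1 un II-3×II-2: Gg
⇒ G over [I-1,I-2,II-1,II-2,II-3,III-1]: 2 consistent
Q/I-1 un ·: QQ|Qq
Q/I-2 aff ·: qq
Q/II-1 un I-1×I-2: Qq
Q/II-2 un I-1×I-2: Qq
Q/II-3 aff ·: qq
Q/III-1 aff II-3×II-2: qq
⇒ Q over [I-1,I-2,II-1,II-2,II-3,III-1]: 2 consistent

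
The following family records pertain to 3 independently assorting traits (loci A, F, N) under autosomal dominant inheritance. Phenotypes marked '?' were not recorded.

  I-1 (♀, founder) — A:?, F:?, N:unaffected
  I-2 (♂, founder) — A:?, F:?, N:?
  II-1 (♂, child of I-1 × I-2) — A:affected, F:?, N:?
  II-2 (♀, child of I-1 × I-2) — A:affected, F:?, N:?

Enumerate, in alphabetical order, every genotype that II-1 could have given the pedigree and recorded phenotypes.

A/I-1 ? ·: aa|Aa|AA
A/I-2 ? ·: aa|Aa|AA
A/II-1 aff I-1×I-2: Aa|AA
A/II-2 aff I-1×I-2: Aa|AA
⇒ A over [I-1,I-2,II-1,II-2]: 17 consistent
F/I-1 ? ·: ff|Ff|FF
F/I-2 ? ·: ff|Ff|FF
F/II-1 ? I-1×I-2: ff|Ff|FF
F/II-2 ? I-1×I-2: ff|Ff|FF
⇒ F over [I-1,I-2,II-1,II-2]: 29 consistent
N/I-1 un ·: nn
N/I-2 ? ·: nn|Nn|NN
N/II-1 ? I-1×I-2: nn|Nn
N/II-2 ? I-1×I-2: nn|Nn
⇒ N over [I-1,I-2,II-1,II-2]: 6 consistent

II-1 ∈ {AA FF Nn, AA FF nn, AA Ff Nn, AA Ff nn, AA ff Nn, AA ff nn, Aa FF Nn, Aa FF nn, Aa Ff Nn, Aa Ff nn, Aa ff Nn, Aa ff nn}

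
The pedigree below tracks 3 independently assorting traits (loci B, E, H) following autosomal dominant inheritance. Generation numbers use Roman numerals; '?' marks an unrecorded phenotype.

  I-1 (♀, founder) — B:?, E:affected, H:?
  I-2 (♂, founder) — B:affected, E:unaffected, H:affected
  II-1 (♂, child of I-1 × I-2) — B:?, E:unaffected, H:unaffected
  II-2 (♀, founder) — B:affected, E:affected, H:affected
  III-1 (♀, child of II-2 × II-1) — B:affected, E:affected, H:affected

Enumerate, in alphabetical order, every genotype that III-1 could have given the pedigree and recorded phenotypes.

III-1 ∈ {BB Ee Hh, Bb Ee Hh}

B/I-1 ? ·: bb|Bb|BB
B/I-2 aff ·: Bb|BB
B/II-1 ? I-1×I-2: bb|Bb|BB
B/II-2 aff ·: Bb|BB
B/III-1 aff II-2×II-1: Bb|BB
⇒ B over [I-1,I-2,II-1,II-2,III-1]: 36 consistent
E/I-1 aff ·: Ee
E/I-2 un ·: ee
E/II-1 un I-1×I-2: ee
E/II-2 aff ·: Ee|EE
E/III-1 aff II-2×II-1: Ee
⇒ E over [I-1,I-2,II-1,II-2,III-1]: 2 consistent
H/I-1 ? ·: hh|Hh
H/I-2 aff ·: Hh
H/II-1 un I-1×I-2: hh
H/II-2 aff ·: Hh|HH
H/III-1 aff II-2×II-1: Hh
⇒ H over [I-1,I-2,II-1,II-2,III-1]: 4 consistent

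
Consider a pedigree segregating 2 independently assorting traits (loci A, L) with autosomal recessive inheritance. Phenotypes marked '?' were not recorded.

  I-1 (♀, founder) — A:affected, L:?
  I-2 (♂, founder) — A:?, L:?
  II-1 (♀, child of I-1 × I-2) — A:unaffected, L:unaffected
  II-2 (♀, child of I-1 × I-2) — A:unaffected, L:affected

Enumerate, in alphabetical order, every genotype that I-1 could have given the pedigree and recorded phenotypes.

A/I-1 aff ·: aa
A/I-2 ? ·: AA|Aa
A/II-1 un I-1×I-2: Aa
A/II-2 un I-1×I-2: Aa
⇒ A over [I-1,I-2,II-1,II-2]: 2 consistent
L/I-1 ? ·: Ll|ll
L/I-2 ? ·: Ll|ll
L/II-1 un I-1×I-2: LL|Ll
L/II-2 aff I-1×I-2: ll
⇒ L over [I-1,I-2,II-1,II-2]: 4 consistent

I-1 ∈ {aa Ll, aa ll}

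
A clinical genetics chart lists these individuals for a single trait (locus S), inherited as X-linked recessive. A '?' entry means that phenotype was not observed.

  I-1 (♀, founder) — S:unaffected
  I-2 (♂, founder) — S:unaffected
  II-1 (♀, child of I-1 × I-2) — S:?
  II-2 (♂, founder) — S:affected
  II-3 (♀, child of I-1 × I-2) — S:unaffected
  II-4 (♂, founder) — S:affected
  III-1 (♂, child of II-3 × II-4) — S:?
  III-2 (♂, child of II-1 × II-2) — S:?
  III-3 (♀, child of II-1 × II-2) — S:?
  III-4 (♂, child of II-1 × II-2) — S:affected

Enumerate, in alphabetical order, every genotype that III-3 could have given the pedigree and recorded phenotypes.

III-3 ∈ {X^SX^s, X^sX^s}

S/I-1 un ·: X^SX^s
S/I-2 un ·: X^SY
S/II-1 ? I-1×I-2: X^SX^s
S/II-2 aff ·: X^sY
S/II-3 un I-1×I-2: X^SX^S|X^SX^s
S/II-4 aff ·: X^sY
S/III-1 ? II-3×II-4: X^SY|X^sY
S/III-2 ? II-1×II-2: X^SY|X^sY
S/III-3 ? II-1×II-2: X^SX^s|X^sX^s
S/III-4 aff II-1×II-2: X^sY
⇒ S over [I-1,I-2,II-1,II-2,II-3,II-4,III-1,III-2,III-3,III-4]: 12 consistent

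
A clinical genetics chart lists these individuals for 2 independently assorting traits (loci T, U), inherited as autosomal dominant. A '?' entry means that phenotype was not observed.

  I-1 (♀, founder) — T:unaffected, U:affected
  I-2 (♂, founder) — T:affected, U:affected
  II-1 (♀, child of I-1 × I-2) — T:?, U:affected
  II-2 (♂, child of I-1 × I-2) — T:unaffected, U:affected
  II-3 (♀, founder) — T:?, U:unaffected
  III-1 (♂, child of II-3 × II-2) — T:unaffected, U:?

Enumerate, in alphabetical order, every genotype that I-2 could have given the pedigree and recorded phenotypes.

T/I-1 un ·: tt
T/I-2 aff ·: Tt
T/II-1 ? I-1×I-2: tt|Tt
T/II-2 un I-1×I-2: tt
T/II-3 ? ·: tt|Tt
T/III-1 un II-3×II-2: tt
⇒ T over [I-1,I-2,II-1,II-2,II-3,III-1]: 4 consistent
U/I-1 aff ·: Uu|UU
U/I-2 aff ·: Uu|UU
U/II-1 aff I-1×I-2: Uu|UU
U/II-2 aff I-1×I-2: Uu|UU
U/II-3 un ·: uu
U/III-1 ? II-3×II-2: uu|Uu
⇒ U over [I-1,I-2,II-1,II-2,II-3,III-1]: 19 consistent

I-2 ∈ {Tt UU, Tt Uu}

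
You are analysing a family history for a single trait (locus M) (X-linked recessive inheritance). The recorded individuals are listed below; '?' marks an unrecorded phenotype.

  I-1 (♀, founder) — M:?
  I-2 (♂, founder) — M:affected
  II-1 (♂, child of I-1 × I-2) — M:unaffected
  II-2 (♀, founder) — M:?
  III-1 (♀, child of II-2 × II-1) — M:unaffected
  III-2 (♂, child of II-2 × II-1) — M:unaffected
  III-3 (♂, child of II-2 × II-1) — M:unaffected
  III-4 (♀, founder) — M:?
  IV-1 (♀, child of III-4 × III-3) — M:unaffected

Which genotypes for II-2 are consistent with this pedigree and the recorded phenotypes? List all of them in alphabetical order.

II-2 ∈ {X^MX^M, X^MX^m}

M/I-1 ? ·: X^MX^M|X^MX^m
M/I-2 aff ·: X^mY
M/II-1 un I-1×I-2: X^MY
M/II-2 ? ·: X^MX^M|X^MX^m
M/III-1 un II-2×II-1: X^MX^M|X^MX^m
M/III-2 un II-2×II-1: X^MY
M/III-3 un II-2×II-1: X^MY
M/III-4 ? ·: X^MX^M|X^MX^m|X^mX^m
M/IV-1 un III-4×III-3: X^MX^M|X^MX^m
⇒ M over [I-1,I-2,II-1,II-2,III-1,III-2,III-3,III-4,IV-1]: 24 consistent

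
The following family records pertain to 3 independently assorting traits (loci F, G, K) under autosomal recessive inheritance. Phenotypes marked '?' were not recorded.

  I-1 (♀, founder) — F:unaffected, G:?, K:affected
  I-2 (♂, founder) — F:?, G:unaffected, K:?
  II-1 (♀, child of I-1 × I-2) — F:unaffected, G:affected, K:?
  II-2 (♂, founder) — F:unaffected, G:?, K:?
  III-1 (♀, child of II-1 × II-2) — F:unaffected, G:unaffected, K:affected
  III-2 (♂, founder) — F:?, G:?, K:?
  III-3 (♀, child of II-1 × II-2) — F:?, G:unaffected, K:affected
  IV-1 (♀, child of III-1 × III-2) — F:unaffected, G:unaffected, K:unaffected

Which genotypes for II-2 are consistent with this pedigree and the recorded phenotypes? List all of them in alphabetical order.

F/I-1 un ·: FF|Ff
F/I-2 ? ·: FF|Ff|ff
F/II-1 un I-1×I-2: FF|Ff
F/II-2 un ·: FF|Ff
F/III-1 un II-1×II-2: FF|Ff
F/III-2 ? ·: FF|Ff|ff
F/III-3 ? II-1×II-2: FF|Ff|ff
F/IV-1 un III-1×III-2: FF|Ff
⇒ F over [I-1,I-2,II-1,II-2,III-1,III-2,III-3,IV-1]: 313 consistent
G/I-1 ? ·: Gg|gg
G/I-2 un ·: Gg
G/II-1 aff I-1×I-2: gg
G/II-2 ? ·: GG|Gg
G/III-1 un II-1×II-2: Gg
G/III-2 ? ·: GG|Gg|gg
G/III-3 un II-1×II-2: Gg
G/IV-1 un III-1×III-2: GG|Gg
⇒ G over [I-1,I-2,II-1,II-2,III-1,III-2,III-3,IV-1]: 20 consistent
K/I-1 aff ·: kk
K/I-2 ? ·: KK|Kk|kk
K/II-1 ? I-1×I-2: Kk|kk
K/II-2 ? ·: Kk|kk
K/III-1 aff II-1×II-2: kk
K/III-2 ? ·: KK|Kk
K/III-3 aff II-1×II-2: kk
K/IV-1 un III-1×III-2: Kk
⇒ K over [I-1,I-2,II-1,II-2,III-1,III-2,III-3,IV-1]: 16 consistent

II-2 ∈ {FF GG Kk, FF GG kk, FF Gg Kk, FF Gg kk, Ff GG Kk, Ff GG kk, Ff Gg Kk, Ff Gg kk}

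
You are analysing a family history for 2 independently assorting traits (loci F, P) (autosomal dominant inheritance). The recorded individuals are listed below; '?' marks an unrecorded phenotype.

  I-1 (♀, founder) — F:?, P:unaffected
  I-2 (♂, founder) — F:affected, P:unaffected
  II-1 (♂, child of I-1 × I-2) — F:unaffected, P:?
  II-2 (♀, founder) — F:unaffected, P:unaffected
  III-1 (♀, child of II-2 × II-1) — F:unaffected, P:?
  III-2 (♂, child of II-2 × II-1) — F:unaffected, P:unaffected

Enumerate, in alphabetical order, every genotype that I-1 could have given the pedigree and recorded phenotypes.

F/I-1 ? ·: ff|Ff
F/I-2 aff ·: Ff
F/II-1 un I-1×I-2: ff
F/II-2 un ·: ff
F/III-1 un II-2×II-1: ff
F/III-2 un II-2×II-1: ff
⇒ F over [I-1,I-2,II-1,II-2,III-1,III-2]: 2 consistent
P/I-1 un ·: pp
P/I-2 un ·: pp
P/II-1 ? I-1×I-2: pp
P/II-2 un ·: pp
P/III-1 ? II-2×II-1: pp
P/III-2 un II-2×II-1: pp
⇒ P over [I-1,I-2,II-1,II-2,III-1,III-2]: 1 consistent

I-1 ∈ {Ff pp, ff pp}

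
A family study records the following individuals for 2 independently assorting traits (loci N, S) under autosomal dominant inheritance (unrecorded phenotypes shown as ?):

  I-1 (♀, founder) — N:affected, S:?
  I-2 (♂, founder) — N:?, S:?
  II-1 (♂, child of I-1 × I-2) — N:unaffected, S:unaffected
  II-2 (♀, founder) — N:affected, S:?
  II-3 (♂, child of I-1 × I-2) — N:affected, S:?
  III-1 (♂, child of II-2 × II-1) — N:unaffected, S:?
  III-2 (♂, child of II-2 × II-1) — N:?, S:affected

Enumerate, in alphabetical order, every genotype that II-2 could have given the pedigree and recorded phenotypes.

II-2 ∈ {Nn SS, Nn Ss}

N/I-1 aff ·: Nn
N/I-2 ? ·: nn|Nn
N/II-1 un I-1×I-2: nn
N/II-2 aff ·: Nn
N/II-3 aff I-1×I-2: Nn|NN
N/III-1 un II-2×II-1: nn
N/III-2 ? II-2×II-1: nn|Nn
⇒ N over [I-1,I-2,II-1,II-2,II-3,III-1,III-2]: 6 consistent
S/I-1 ? ·: ss|Ss
S/I-2 ? ·: ss|Ss
S/II-1 un I-1×I-2: ss
S/II-2 ? ·: Ss|SS
S/II-3 ? I-1×I-2: ss|Ss|SS
S/III-1 ? II-2×II-1: ss|Ss
S/III-2 aff II-2×II-1: Ss
⇒ S over [I-1,I-2,II-1,II-2,II-3,III-1,III-2]: 24 consistent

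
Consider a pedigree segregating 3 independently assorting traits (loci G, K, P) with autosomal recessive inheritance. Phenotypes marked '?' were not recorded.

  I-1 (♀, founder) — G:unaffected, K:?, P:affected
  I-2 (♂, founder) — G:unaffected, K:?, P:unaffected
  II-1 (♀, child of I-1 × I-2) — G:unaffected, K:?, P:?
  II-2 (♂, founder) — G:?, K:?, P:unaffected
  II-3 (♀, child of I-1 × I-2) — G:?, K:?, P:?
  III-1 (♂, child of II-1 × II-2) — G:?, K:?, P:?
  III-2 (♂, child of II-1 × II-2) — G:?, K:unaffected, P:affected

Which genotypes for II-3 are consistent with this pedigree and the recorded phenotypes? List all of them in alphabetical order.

II-3 ∈ {GG KK Pp, GG KK pp, GG Kk Pp, GG Kk pp, GG kk Pp, GG kk pp, Gg KK Pp, Gg KK pp, Gg Kk Pp, Gg Kk pp, Gg kk Pp, Gg kk pp, gg KK Pp, gg KK pp, gg Kk Pp, gg Kk pp, gg kk Pp, gg kk pp}

G/I-1 un ·: GG|Gg
G/I-2 un ·: GG|Gg
G/II-1 un I-1×I-2: GG|Gg
G/II-2 ? ·: GG|Gg|gg
G/II-3 ? I-1×I-2: GG|Gg|gg
G/III-1 ? II-1×II-2: GG|Gg|gg
G/III-2 ? II-1×II-2: GG|Gg|gg
⇒ G over [I-1,I-2,II-1,II-2,II-3,III-1,III-2]: 167 consistent
K/I-1 ? ·: KK|Kk|kk
K/I-2 ? ·: KK|Kk|kk
K/II-1 ? I-1×I-2: KK|Kk|kk
K/II-2 ? ·: KK|Kk|kk
K/II-3 ? I-1×I-2: KK|Kk|kk
K/III-1 ? II-1×II-2: KK|Kk|kk
K/III-2 un II-1×II-2: KK|Kk
⇒ K over [I-1,I-2,II-1,II-2,II-3,III-1,III-2]: 228 consistent
P/I-1 aff ·: pp
P/I-2 un ·: PP|Pp
P/II-1 ? I-1×I-2: Pp|pp
P/II-2 un ·: Pp
P/II-3 ? I-1×I-2: Pp|pp
P/III-1 ? II-1×II-2: PP|Pp|pp
P/III-2 aff II-1×II-2: pp
⇒ P over [I-1,I-2,II-1,II-2,II-3,III-1,III-2]: 13 consistent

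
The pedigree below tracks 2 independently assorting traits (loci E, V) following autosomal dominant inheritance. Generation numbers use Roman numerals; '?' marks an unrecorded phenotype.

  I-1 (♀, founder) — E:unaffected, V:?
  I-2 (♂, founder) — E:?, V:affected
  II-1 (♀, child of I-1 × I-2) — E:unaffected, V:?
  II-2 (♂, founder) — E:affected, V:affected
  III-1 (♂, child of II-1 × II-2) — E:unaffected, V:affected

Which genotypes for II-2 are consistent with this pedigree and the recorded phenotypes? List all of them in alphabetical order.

II-2 ∈ {Ee VV, Ee Vv}

E/I-1 un ·: ee
E/I-2 ? ·: ee|Ee
E/II-1 un I-1×I-2: ee
E/II-2 aff ·: Ee
E/III-1 un II-1×II-2: ee
⇒ E over [I-1,I-2,II-1,II-2,III-1]: 2 consistent
V/I-1 ? ·: vv|Vv|VV
V/I-2 aff ·: Vv|VV
V/II-1 ? I-1×I-2: vv|Vv|VV
V/II-2 aff ·: Vv|VV
V/III-1 aff II-1×II-2: Vv|VV
⇒ V over [I-1,I-2,II-1,II-2,III-1]: 36 consistent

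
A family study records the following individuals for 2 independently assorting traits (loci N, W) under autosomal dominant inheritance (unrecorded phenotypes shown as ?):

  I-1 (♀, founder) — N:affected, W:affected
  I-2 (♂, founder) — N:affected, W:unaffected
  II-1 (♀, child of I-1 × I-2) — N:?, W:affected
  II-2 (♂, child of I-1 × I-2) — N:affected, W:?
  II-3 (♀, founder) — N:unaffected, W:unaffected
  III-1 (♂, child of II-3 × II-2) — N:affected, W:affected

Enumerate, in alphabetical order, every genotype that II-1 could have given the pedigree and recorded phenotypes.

II-1 ∈ {NN Ww, Nn Ww, nn Ww}

N/I-1 aff ·: Nn|NN
N/I-2 aff ·: Nn|NN
N/II-1 ? I-1×I-2: nn|Nn|NN
N/II-2 aff I-1×I-2: Nn|NN
N/II-3 un ·: nn
N/III-1 aff II-3×II-2: Nn
⇒ N over [I-1,I-2,II-1,II-2,II-3,III-1]: 15 consistent
W/I-1 aff ·: Ww|WW
W/I-2 un ·: ww
W/II-1 aff I-1×I-2: Ww
W/II-2 ? I-1×I-2: Ww
W/II-3 un ·: ww
W/III-1 aff II-3×II-2: Ww
⇒ W over [I-1,I-2,II-1,II-2,II-3,III-1]: 2 consistent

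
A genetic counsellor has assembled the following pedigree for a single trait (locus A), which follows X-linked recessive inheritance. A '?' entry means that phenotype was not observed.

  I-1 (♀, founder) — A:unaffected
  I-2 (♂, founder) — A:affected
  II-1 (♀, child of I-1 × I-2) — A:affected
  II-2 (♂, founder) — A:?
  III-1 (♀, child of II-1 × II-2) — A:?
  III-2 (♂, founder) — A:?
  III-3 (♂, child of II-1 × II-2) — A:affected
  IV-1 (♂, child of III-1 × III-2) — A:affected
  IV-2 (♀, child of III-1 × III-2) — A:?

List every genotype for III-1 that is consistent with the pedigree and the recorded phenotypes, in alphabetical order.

A/I-1 un ·: X^AX^a
A/I-2 aff ·: X^aY
A/II-1 aff I-1×I-2: X^aX^a
A/II-2 ? ·: X^AY|X^aY
A/III-1 ? II-1×II-2: X^AX^a|X^aX^a
A/III-2 ? ·: X^AY|X^aY
A/III-3 aff II-1×II-2: X^aY
A/IV-1 aff III-1×III-2: X^aY
A/IV-2 ? III-1×III-2: X^AX^A|X^AX^a|X^aX^a
⇒ A over [I-1,I-2,II-1,II-2,III-1,III-2,III-3,IV-1,IV-2]: 6 consistent

III-1 ∈ {X^AX^a, X^aX^a}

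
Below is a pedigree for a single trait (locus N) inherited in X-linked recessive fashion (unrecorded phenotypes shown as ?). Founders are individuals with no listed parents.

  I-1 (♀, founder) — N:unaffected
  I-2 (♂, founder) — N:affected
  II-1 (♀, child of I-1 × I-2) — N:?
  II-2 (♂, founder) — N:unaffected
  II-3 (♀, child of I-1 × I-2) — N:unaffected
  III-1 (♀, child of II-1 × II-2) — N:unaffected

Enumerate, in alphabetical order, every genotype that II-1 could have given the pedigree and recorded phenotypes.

II-1 ∈ {X^NX^n, X^nX^n}

N/I-1 un ·: X^NX^N|X^NX^n
N/I-2 aff ·: X^nY
N/II-1 ? I-1×I-2: X^NX^n|X^nX^n
N/II-2 un ·: X^NY
N/II-3 un I-1×I-2: X^NX^n
N/III-1 un II-1×II-2: X^NX^N|X^NX^n
⇒ N over [I-1,I-2,II-1,II-2,II-3,III-1]: 5 consistent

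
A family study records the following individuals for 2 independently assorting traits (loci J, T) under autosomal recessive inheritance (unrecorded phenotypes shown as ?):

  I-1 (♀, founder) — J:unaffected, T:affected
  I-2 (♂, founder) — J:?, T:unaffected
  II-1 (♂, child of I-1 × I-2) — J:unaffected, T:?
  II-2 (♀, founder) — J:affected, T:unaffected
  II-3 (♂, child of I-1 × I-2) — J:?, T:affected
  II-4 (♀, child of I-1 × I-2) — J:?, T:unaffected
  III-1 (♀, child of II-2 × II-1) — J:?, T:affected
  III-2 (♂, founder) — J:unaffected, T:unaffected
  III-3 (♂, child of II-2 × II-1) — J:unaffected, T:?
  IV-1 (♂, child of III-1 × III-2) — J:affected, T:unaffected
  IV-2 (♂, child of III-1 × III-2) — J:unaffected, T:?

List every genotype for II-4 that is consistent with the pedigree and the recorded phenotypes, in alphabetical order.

II-4 ∈ {JJ Tt, Jj Tt, jj Tt}

J/I-1 un ·: JJ|Jj
J/I-2 ? ·: JJ|Jj|jj
J/II-1 un I-1×I-2: JJ|Jj
J/II-2 aff ·: jj
J/II-3 ? I-1×I-2: JJ|Jj|jj
J/II-4 ? I-1×I-2: JJ|Jj|jj
J/III-1 ? II-2×II-1: Jj|jj
J/III-2 un ·: Jj
J/III-3 un II-2×II-1: Jj
J/IV-1 aff III-1×III-2: jj
J/IV-2 un III-1×III-2: JJ|Jj
⇒ J over [I-1,I-2,II-1,II-2,II-3,II-4,III-1,III-2,III-3,IV-1,IV-2]: 102 consistent
T/I-1 aff ·: tt
T/I-2 un ·: Tt
T/II-1 ? I-1×I-2: Tt|tt
T/II-2 un ·: Tt
T/II-3 aff I-1×I-2: tt
T/II-4 un I-1×I-2: Tt
T/III-1 aff II-2×II-1: tt
T/III-2 un ·: TT|Tt
T/III-3 ? II-2×II-1: TT|Tt|tt
T/IV-1 un III-1×III-2: Tt
T/IV-2 ? III-1×III-2: Tt|tt
⇒ T over [I-1,I-2,II-1,II-2,II-3,II-4,III-1,III-2,III-3,IV-1,IV-2]: 15 consistent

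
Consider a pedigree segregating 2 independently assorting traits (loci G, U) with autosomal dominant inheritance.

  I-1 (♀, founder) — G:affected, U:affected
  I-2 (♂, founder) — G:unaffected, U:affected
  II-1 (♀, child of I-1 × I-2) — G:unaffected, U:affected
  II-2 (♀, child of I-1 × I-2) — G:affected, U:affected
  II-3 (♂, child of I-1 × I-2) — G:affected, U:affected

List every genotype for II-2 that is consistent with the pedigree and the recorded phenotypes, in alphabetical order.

G/I-1 aff ·: Gg
G/I-2 un ·: gg
G/II-1 un I-1×I-2: gg
G/II-2 aff I-1×I-2: Gg
G/II-3 aff I-1×I-2: Gg
⇒ G over [I-1,I-2,II-1,II-2,II-3]: 1 consistent
U/I-1 aff ·: Uu|UU
U/I-2 aff ·: Uu|UU
U/II-1 aff I-1×I-2: Uu|UU
U/II-2 aff I-1×I-2: Uu|UU
U/II-3 aff I-1×I-2: Uu|UU
⇒ U over [I-1,I-2,II-1,II-2,II-3]: 25 consistent

II-2 ∈ {Gg UU, Gg Uu}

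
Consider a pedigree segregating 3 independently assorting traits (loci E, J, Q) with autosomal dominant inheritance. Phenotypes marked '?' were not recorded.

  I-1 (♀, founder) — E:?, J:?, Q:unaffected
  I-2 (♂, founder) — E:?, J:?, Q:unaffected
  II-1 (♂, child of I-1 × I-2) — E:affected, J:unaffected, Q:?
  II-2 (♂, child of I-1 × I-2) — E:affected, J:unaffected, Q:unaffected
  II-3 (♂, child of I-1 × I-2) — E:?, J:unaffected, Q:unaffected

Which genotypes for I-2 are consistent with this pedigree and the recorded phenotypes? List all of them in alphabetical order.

I-2 ∈ {EE Jj qq, EE jj qq, Ee Jj qq, Ee jj qq, ee Jj qq, ee jj qq}

E/I-1 ? ·: ee|Ee|EE
E/I-2 ? ·: ee|Ee|EE
E/II-1 aff I-1×I-2: Ee|EE
E/II-2 aff I-1×I-2: Ee|EE
E/II-3 ? I-1×I-2: ee|Ee|EE
⇒ E over [I-1,I-2,II-1,II-2,II-3]: 35 consistent
J/I-1 ? ·: jj|Jj
J/I-2 ? ·: jj|Jj
J/II-1 un I-1×I-2: jj
J/II-2 un I-1×I-2: jj
J/II-3 un I-1×I-2: jj
⇒ J over [I-1,I-2,II-1,II-2,II-3]: 4 consistent
Q/I-1 un ·: qq
Q/I-2 un ·: qq
Q/II-1 ? I-1×I-2: qq
Q/II-2 un I-1×I-2: qq
Q/II-3 un I-1×I-2: qq
⇒ Q over [I-1,I-2,II-1,II-2,II-3]: 1 consistent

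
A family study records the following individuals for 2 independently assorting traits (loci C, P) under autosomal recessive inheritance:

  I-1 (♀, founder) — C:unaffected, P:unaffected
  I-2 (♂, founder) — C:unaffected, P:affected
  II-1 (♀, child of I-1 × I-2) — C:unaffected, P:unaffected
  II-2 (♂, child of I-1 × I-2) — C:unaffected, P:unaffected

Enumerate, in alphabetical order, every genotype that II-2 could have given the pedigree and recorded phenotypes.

C/I-1 un ·: CC|Cc
C/I-2 un ·: CC|Cc
C/II-1 un I-1×I-2: CC|Cc
C/II-2 un I-1×I-2: CC|Cc
⇒ C over [I-1,I-2,II-1,II-2]: 13 consistent
P/I-1 un ·: PP|Pp
P/I-2 aff ·: pp
P/II-1 un I-1×I-2: Pp
P/II-2 un I-1×I-2: Pp
⇒ P over [I-1,I-2,II-1,II-2]: 2 consistent

II-2 ∈ {CC Pp, Cc Pp}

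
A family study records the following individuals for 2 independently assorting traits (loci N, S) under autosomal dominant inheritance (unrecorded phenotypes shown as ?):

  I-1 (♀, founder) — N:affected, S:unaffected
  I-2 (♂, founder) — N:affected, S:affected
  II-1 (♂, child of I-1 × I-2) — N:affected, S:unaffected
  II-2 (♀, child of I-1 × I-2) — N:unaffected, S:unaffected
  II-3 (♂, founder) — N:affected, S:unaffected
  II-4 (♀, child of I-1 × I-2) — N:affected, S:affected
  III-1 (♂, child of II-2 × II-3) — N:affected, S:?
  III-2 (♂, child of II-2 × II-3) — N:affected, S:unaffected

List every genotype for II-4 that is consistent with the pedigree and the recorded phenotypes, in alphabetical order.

N/I-1 aff ·: Nn
N/I-2 aff ·: Nn
N/II-1 aff I-1×I-2: Nn|NN
N/II-2 un I-1×I-2: nn
N/II-3 aff ·: Nn|NN
N/II-4 aff I-1×I-2: Nn|NN
N/III-1 aff II-2×II-3: Nn
N/III-2 aff II-2×II-3: Nn
⇒ N over [I-1,I-2,II-1,II-2,II-3,II-4,III-1,III-2]: 8 consistent
S/I-1 un ·: ss
S/I-2 aff ·: Ss
S/II-1 un I-1×I-2: ss
S/II-2 un I-1×I-2: ss
S/II-3 un ·: ss
S/II-4 aff I-1×I-2: Ss
S/III-1 ? II-2×II-3: ss
S/III-2 un II-2×II-3: ss
⇒ S over [I-1,I-2,II-1,II-2,II-3,II-4,III-1,III-2]: 1 consistent

II-4 ∈ {NN Ss, Nn Ss}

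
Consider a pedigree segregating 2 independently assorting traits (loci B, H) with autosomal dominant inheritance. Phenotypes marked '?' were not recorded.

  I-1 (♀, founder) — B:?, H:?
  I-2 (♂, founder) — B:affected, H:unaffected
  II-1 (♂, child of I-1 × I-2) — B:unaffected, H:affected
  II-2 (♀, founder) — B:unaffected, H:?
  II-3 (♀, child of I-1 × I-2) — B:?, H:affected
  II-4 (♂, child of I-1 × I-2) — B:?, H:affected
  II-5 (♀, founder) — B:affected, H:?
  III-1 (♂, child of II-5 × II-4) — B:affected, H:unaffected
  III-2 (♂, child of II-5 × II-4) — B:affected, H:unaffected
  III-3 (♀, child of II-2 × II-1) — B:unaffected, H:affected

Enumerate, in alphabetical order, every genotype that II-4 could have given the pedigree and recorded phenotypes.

B/I-1 ? ·: bb|Bb
B/I-2 aff ·: Bb
B/II-1 un I-1×I-2: bb
B/II-2 un ·: bb
B/II-3 ? I-1×I-2: bb|Bb|BB
B/II-4 ? I-1×I-2: bb|Bb|BB
B/II-5 aff ·: Bb|BB
B/III-1 aff II-5×II-4: Bb|BB
B/III-2 aff II-5×II-4: Bb|BB
B/III-3 un II-2×II-1: bb
⇒ B over [I-1,I-2,II-1,II-2,II-3,II-4,II-5,III-1,III-2,III-3]: 65 consistent
H/I-1 ? ·: Hh|HH
H/I-2 un ·: hh
H/II-1 aff I-1×I-2: Hh
H/II-2 ? ·: hh|Hh|HH
H/II-3 aff I-1×I-2: Hh
H/II-4 aff I-1×I-2: Hh
H/II-5 ? ·: hh|Hh
H/III-1 un II-5×II-4: hh
H/III-2 un II-5×II-4: hh
H/III-3 aff II-2×II-1: Hh|HH
⇒ H over [I-1,I-2,II-1,II-2,II-3,II-4,II-5,III-1,III-2,III-3]: 20 consistent

II-4 ∈ {BB Hh, Bb Hh, bb Hh}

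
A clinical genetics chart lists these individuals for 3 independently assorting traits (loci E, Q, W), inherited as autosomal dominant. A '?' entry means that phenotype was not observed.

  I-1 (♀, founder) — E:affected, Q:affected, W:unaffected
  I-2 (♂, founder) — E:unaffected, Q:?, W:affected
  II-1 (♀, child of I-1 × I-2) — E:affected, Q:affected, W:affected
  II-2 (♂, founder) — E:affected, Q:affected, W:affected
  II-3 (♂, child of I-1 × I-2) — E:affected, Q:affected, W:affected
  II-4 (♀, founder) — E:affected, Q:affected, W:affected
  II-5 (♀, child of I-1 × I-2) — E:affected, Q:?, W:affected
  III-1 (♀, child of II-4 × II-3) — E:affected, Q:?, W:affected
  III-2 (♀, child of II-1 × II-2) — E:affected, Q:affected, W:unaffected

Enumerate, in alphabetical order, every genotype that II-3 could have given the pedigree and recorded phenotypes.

II-3 ∈ {Ee QQ Ww, Ee Qq Ww}

E/I-1 aff ·: Ee|EE
E/I-2 un ·: ee
E/II-1 aff I-1×I-2: Ee
E/II-2 aff ·: Ee|EE
E/II-3 aff I-1×I-2: Ee
E/II-4 aff ·: Ee|EE
E/II-5 aff I-1×I-2: Ee
E/III-1 aff II-4×II-3: Ee|EE
E/III-2 aff II-1×II-2: Ee|EE
⇒ E over [I-1,I-2,II-1,II-2,II-3,II-4,II-5,III-1,III-2]: 32 consistent
Q/I-1 aff ·: Qq|QQ
Q/I-2 ? ·: qq|Qq|QQ
Q/II-1 aff I-1×I-2: Qq|QQ
Q/II-2 aff ·: Qq|QQ
Q/II-3 aff I-1×I-2: Qq|QQ
Q/II-4 aff ·: Qq|QQ
Q/II-5 ? I-1×I-2: qq|Qq|QQ
Q/III-1 ? II-4×II-3: qq|Qq|QQ
Q/III-2 aff II-1×II-2: Qq|QQ
⇒ Q over [I-1,I-2,II-1,II-2,II-3,II-4,II-5,III-1,III-2]: 461 consistent
W/I-1 un ·: ww
W/I-2 aff ·: Ww|WW
W/II-1 aff I-1×I-2: Ww
W/II-2 aff ·: Ww
W/II-3 aff I-1×I-2: Ww
W/II-4 aff ·: Ww|WW
W/II-5 aff I-1×I-2: Ww
W/III-1 aff II-4×II-3: Ww|WW
W/III-2 un II-1×II-2: ww
⇒ W over [I-1,I-2,II-1,II-2,II-3,II-4,II-5,III-1,III-2]: 8 consistent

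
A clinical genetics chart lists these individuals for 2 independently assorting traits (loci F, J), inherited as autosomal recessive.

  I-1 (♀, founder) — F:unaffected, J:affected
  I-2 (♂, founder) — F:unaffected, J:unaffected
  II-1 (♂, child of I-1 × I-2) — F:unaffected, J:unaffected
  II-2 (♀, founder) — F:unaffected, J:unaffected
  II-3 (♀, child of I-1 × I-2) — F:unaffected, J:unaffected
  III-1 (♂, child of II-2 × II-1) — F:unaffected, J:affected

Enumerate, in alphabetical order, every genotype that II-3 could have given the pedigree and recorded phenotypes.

F/I-1 un ·: FF|Ff
F/I-2 un ·: FF|Ff
F/II-1 un I-1×I-2: FF|Ff
F/II-2 un ·: FF|Ff
F/II-3 un I-1×I-2: FF|Ff
F/III-1 un II-2×II-1: FF|Ff
⇒ F over [I-1,I-2,II-1,II-2,II-3,III-1]: 45 consistent
J/I-1 aff ·: jj
J/I-2 un ·: JJ|Jj
J/II-1 un I-1×I-2: Jj
J/II-2 un ·: Jj
J/II-3 un I-1×I-2: Jj
J/III-1 aff II-2×II-1: jj
⇒ J over [I-1,I-2,II-1,II-2,II-3,III-1]: 2 consistent

II-3 ∈ {FF Jj, Ff Jj}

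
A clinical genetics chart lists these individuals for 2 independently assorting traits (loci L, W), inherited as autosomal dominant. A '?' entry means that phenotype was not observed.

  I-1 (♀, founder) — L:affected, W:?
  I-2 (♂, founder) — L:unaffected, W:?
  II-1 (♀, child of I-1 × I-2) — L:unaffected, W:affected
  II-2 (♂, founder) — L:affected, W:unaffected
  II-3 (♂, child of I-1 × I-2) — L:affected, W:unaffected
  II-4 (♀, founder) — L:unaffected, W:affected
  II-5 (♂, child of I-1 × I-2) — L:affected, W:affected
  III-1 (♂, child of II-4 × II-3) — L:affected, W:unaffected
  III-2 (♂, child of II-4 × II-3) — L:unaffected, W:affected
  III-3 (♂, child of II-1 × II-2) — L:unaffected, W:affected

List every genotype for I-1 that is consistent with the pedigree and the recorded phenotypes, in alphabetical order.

I-1 ∈ {Ll Ww, Ll ww}

L/I-1 aff ·: Ll
L/I-2 un ·: ll
L/II-1 un I-1×I-2: ll
L/II-2 aff ·: Ll
L/II-3 aff I-1×I-2: Ll
L/II-4 un ·: ll
L/II-5 aff I-1×I-2: Ll
L/III-1 aff II-4×II-3: Ll
L/III-2 un II-4×II-3: ll
L/III-3 un II-1×II-2: ll
⇒ L over [I-1,I-2,II-1,II-2,II-3,II-4,II-5,III-1,III-2,III-3]: 1 consistent
W/I-1 ? ·: ww|Ww
W/I-2 ? ·: ww|Ww
W/II-1 aff I-1×I-2: Ww|WW
W/II-2 un ·: ww
W/II-3 un I-1×I-2: ww
W/II-4 aff ·: Ww
W/II-5 aff I-1×I-2: Ww|WW
W/III-1 un II-4×II-3: ww
W/III-2 aff II-4×II-3: Ww
W/III-3 aff II-1×II-2: Ww
⇒ W over [I-1,I-2,II-1,II-2,II-3,II-4,II-5,III-1,III-2,III-3]: 6 consistent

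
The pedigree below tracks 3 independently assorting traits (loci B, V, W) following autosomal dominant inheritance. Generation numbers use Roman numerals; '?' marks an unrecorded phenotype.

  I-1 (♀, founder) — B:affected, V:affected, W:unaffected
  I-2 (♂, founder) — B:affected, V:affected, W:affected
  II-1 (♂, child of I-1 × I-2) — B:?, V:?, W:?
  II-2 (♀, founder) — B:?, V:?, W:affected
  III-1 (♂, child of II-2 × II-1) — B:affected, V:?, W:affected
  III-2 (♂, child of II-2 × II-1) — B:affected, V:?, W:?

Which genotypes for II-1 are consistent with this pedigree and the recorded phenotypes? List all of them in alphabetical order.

B/I-1 aff ·: Bb|BB
B/I-2 aff ·: Bb|BB
B/II-1 ? I-1×I-2: bb|Bb|BB
B/II-2 ? ·: bb|Bb|BB
B/III-1 aff II-2×II-1: Bb|BB
B/III-2 aff II-2×II-1: Bb|BB
⇒ B over [I-1,I-2,II-1,II-2,III-1,III-2]: 53 consistent
V/I-1 aff ·: Vv|VV
V/I-2 aff ·: Vv|VV
V/II-1 ? I-1×I-2: vv|Vv|VV
V/II-2 ? ·: vv|Vv|VV
V/III-1 ? II-2×II-1: vv|Vv|VV
V/III-2 ? II-2×II-1: vv|Vv|VV
⇒ V over [I-1,I-2,II-1,II-2,III-1,III-2]: 81 consistent
W/I-1 un ·: ww
W/I-2 aff ·: Ww|WW
W/II-1 ? I-1×I-2: ww|Ww
W/II-2 aff ·: Ww|WW
W/III-1 aff II-2×II-1: Ww|WW
W/III-2 ? II-2×II-1: ww|Ww|WW
⇒ W over [I-1,I-2,II-1,II-2,III-1,III-2]: 23 consistent

II-1 ∈ {BB VV Ww, BB VV ww, BB Vv Ww, BB Vv ww, BB vv Ww, BB vv ww, Bb VV Ww, Bb VV ww, Bb Vv Ww, Bb Vv ww, Bb vv Ww, Bb vv ww, bb VV Ww, bb VV ww, bb Vv Ww, bb Vv ww, bb vv Ww, bb vv ww}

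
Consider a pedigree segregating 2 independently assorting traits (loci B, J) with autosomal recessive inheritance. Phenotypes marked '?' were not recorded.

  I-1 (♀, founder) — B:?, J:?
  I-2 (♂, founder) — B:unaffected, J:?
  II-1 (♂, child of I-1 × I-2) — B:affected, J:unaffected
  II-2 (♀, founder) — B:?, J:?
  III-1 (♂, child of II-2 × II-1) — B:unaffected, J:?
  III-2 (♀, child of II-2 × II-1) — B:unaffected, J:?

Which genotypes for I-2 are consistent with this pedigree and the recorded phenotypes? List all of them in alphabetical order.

I-2 ∈ {Bb JJ, Bb Jj, Bb jj}

B/I-1 ? ·: Bb|bb
B/I-2 un ·: Bb
B/II-1 aff I-1×I-2: bb
B/II-2 ? ·: BB|Bb
B/III-1 un II-2×II-1: Bb
B/III-2 un II-2×II-1: Bb
⇒ B over [I-1,I-2,II-1,II-2,III-1,III-2]: 4 consistent
J/I-1 ? ·: JJ|Jj|jj
J/I-2 ? ·: JJ|Jj|jj
J/II-1 un I-1×I-2: JJ|Jj
J/II-2 ? ·: JJ|Jj|jj
J/III-1 ? II-2×II-1: JJ|Jj|jj
J/III-2 ? II-2×II-1: JJ|Jj|jj
⇒ J over [I-1,I-2,II-1,II-2,III-1,III-2]: 143 consistent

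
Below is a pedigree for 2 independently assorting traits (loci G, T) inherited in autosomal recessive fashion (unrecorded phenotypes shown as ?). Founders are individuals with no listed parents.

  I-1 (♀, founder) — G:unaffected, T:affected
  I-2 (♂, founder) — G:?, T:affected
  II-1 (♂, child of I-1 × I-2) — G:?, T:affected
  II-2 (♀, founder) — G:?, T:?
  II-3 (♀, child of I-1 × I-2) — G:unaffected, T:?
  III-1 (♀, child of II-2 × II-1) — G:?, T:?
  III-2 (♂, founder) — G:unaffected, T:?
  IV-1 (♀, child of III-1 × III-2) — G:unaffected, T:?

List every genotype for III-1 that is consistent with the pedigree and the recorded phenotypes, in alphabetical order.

G/I-1 un ·: GG|Gg
G/I-2 ? ·: GG|Gg|gg
G/II-1 ? I-1×I-2: GG|Gg|gg
G/II-2 ? ·: GG|Gg|gg
G/II-3 un I-1×I-2: GG|Gg
G/III-1 ? II-2×II-1: GG|Gg|gg
G/III-2 un ·: GG|Gg
G/IV-1 un III-1×III-2: GG|Gg
⇒ G over [I-1,I-2,II-1,II-2,II-3,III-1,III-2,IV-1]: 310 consistent
T/I-1 aff ·: tt
T/I-2 aff ·: tt
T/II-1 aff I-1×I-2: tt
T/II-2 ? ·: TT|Tt|tt
T/II-3 ? I-1×I-2: tt
T/III-1 ? II-2×II-1: Tt|tt
T/III-2 ? ·: TT|Tt|tt
T/IV-1 ? III-1×III-2: TT|Tt|tt
⇒ T over [I-1,I-2,II-1,II-2,II-3,III-1,III-2,IV-1]: 22 consistent

III-1 ∈ {GG Tt, GG tt, Gg Tt, Gg tt, gg Tt, gg tt}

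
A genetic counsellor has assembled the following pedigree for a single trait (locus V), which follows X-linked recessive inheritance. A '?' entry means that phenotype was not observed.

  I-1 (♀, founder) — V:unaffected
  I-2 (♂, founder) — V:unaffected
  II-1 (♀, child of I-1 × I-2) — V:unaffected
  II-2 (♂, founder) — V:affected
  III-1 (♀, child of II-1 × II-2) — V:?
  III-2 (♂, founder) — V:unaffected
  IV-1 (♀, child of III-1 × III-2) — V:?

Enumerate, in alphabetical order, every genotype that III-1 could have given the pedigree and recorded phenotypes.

V/I-1 un ·: X^VX^V|X^VX^v
V/I-2 un ·: X^VY
V/II-1 un I-1×I-2: X^VX^V|X^VX^v
V/II-2 aff ·: X^vY
V/III-1 ? II-1×II-2: X^VX^v|X^vX^v
V/III-2 un ·: X^VY
V/IV-1 ? III-1×III-2: X^VX^V|X^VX^v
⇒ V over [I-1,I-2,II-1,II-2,III-1,III-2,IV-1]: 7 consistent

III-1 ∈ {X^VX^v, X^vX^v}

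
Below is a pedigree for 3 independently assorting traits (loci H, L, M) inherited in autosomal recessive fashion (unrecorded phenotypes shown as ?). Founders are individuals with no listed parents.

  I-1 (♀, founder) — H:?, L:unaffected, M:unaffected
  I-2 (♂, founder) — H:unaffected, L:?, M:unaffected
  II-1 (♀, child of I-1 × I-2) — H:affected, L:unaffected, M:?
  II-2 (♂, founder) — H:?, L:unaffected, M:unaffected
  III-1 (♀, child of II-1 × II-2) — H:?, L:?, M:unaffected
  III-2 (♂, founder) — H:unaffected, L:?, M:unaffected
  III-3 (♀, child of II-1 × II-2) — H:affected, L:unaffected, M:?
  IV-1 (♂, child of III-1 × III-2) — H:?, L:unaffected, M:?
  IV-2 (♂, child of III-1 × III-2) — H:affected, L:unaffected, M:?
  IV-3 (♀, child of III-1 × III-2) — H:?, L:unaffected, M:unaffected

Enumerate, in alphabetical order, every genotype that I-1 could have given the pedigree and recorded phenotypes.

H/I-1 ? ·: Hh|hh
H/I-2 un ·: Hh
H/II-1 aff I-1×I-2: hh
H/II-2 ? ·: Hh|hh
H/III-1 ? II-1×II-2: Hh|hh
H/III-2 un ·: Hh
H/III-3 aff II-1×II-2: hh
H/IV-1 ? III-1×III-2: HH|Hh|hh
H/IV-2 aff III-1×III-2: hh
H/IV-3 ? III-1×III-2: HH|Hh|hh
⇒ H over [I-1,I-2,II-1,II-2,III-1,III-2,III-3,IV-1,IV-2,IV-3]: 34 consistent
L/I-1 un ·: LL|Ll
L/I-2 ? ·: LL|Ll|ll
L/II-1 un I-1×I-2: LL|Ll
L/II-2 un ·: LL|Ll
L/III-1 ? II-1×II-2: LL|Ll|ll
L/III-2 ? ·: LL|Ll|ll
L/III-3 un II-1×II-2: LL|Ll
L/IV-1 un III-1×III-2: LL|Ll
L/IV-2 un III-1×III-2: LL|Ll
L/IV-3 un III-1×III-2: LL|Ll
⇒ L over [I-1,I-2,II-1,II-2,III-1,III-2,III-3,IV-1,IV-2,IV-3]: 816 consistent
M/I-1 un ·: MM|Mm
M/I-2 un ·: MM|Mm
M/II-1 ? I-1×I-2: MM|Mm|mm
M/II-2 un ·: MM|Mm
M/III-1 un II-1×II-2: MM|Mm
M/III-2 un ·: MM|Mm
M/III-3 ? II-1×II-2: MM|Mm|mm
M/IV-1 ? III-1×III-2: MM|Mm|mm
M/IV-2 ? III-1×III-2: MM|Mm|mm
M/IV-3 un III-1×III-2: MM|Mm
⇒ M over [I-1,I-2,II-1,II-2,III-1,III-2,III-3,IV-1,IV-2,IV-3]: 919 consistent

I-1 ∈ {Hh LL MM, Hh LL Mm, Hh Ll MM, Hh Ll Mm, hh LL MM, hh LL Mm, hh Ll MM, hh Ll Mm}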